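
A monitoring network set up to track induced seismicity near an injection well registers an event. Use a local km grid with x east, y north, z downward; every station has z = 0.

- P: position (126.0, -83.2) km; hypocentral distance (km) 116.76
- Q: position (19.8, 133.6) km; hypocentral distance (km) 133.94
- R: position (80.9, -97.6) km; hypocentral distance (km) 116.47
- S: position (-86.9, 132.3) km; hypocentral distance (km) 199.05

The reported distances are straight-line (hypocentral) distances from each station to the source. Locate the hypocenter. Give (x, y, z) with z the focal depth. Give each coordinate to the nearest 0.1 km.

Each station gives a sphere (x−x_i)² + (y−y_i)² + z² = d_i² (stations at z=0).
Subtracting the P sphere from Q and R: z² cancels, leaving linear equations in x and y:
-212.4 x + 433.6 y = -8864.27
-90.2 x − 28.8 y = -6660.03
Solving: x ≈ 69.494, y ≈ 13.599 km (keep extra digits for the depth step; rounded: 69.5, 13.6).
Then from the P sphere: z² = 116.76² − (x − 126.0)² − (y + 83.2)² with x = 69.494, y = 13.599, so z ≈ 32.710 ≈ 32.7 km.
Check against S (with the unrounded solution): distance 199.05 ≈ 199.05 km. ✓

(69.5, 13.6, 32.7)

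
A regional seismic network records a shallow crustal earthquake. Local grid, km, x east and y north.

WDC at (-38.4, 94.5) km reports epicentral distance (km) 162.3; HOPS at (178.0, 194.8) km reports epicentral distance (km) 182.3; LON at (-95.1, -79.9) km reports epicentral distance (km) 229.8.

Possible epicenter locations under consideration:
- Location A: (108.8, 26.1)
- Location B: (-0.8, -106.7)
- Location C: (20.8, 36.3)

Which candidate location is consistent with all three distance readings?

For each candidate, compare |candidate − station| to the reported distance:
Location A: residuals WDC 0.0, HOPS 0.0, LON 0.0 → max 0.0 km
Location B: residuals WDC 42.4, HOPS 168.2, LON 131.8 → max 168.2 km
Location C: residuals WDC 79.3, HOPS 40.9, LON 65.7 → max 79.3 km
Only Location A has all residuals ≈ 0.

Location A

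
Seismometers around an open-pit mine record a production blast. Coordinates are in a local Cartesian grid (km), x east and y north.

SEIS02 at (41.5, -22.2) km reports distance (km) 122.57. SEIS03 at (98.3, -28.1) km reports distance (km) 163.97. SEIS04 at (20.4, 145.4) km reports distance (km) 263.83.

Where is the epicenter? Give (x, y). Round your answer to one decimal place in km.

Circle about each station: (x − 41.5)² + (y + 22.2)² = 122.57²; (x − 98.3)² + (y + 28.1)² = 163.97²; (x − 20.4)² + (y − 145.4)² = 263.83².
Subtracting the SEIS02 equation from the SEIS03 and SEIS04 equations removes the quadratic terms:
113.6 x − 11.8 y = -3625.35
-42.2 x + 335.2 y = -35240.63
Solving the 2×2 system: x ≈ -43.4, y ≈ -110.6 km.
Check against SEIS02 (with the unrounded x, y): √((x − 41.5)²+(y + 22.2)²) = 122.57 ≈ 122.57 km. ✓

-43.4 km east, -110.6 km north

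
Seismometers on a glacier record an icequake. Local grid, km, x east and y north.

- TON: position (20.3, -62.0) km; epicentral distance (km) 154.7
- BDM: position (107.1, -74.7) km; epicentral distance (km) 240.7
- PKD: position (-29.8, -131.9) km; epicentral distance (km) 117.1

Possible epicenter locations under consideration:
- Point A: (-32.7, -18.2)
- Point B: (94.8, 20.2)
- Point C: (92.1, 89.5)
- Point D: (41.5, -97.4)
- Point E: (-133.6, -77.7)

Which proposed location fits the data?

For each candidate, compare |candidate − station| to the reported distance:
Point A: residuals TON 85.9, BDM 89.9, PKD 3.4 → max 89.9 km
Point B: residuals TON 43.8, BDM 145.0, PKD 79.5 → max 145.0 km
Point C: residuals TON 13.0, BDM 75.8, PKD 135.6 → max 135.6 km
Point D: residuals TON 113.4, BDM 171.3, PKD 37.9 → max 171.3 km
Point E: residuals TON 0.0, BDM 0.0, PKD 0.0 → max 0.0 km
Only Point E has all residuals ≈ 0.

Point E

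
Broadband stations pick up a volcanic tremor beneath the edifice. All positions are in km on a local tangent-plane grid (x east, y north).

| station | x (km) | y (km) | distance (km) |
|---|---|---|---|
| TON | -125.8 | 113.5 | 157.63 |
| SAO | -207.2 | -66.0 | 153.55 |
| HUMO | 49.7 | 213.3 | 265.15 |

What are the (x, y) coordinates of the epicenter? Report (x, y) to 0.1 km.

x ≈ -58.2 km, y ≈ -28.9 km

Circle about each station: (x + 125.8)² + (y − 113.5)² = 157.63²; (x + 207.2)² + (y + 66.0)² = 153.55²; (x − 49.7)² + (y − 213.3)² = 265.15².
Subtracting pairs of circle equations eliminates x²+y² and gives linear equations (the radical axes):
-162.8 x − 359.0 y = 19849.56
351.0 x + 199.6 y = -26198.22
Solving the 2×2 system: x ≈ -58.2, y ≈ -28.9 km.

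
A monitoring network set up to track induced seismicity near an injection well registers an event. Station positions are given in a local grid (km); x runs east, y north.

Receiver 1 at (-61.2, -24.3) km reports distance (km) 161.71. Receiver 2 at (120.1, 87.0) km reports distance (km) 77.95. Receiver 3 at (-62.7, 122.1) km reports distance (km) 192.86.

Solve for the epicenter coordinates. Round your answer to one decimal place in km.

Circle about each station: (x + 61.2)² + (y + 24.3)² = 161.71²; (x − 120.1)² + (y − 87.0)² = 77.95²; (x + 62.7)² + (y − 122.1)² = 192.86².
Subtracting the Receiver 1 equation from the Receiver 2 and Receiver 3 equations removes the quadratic terms:
362.6 x + 222.6 y = 37731.00
-3.0 x + 292.8 y = 3458.91
Solving the 2×2 system: x ≈ 96.2, y ≈ 12.8 km.

96.2 km east, 12.8 km north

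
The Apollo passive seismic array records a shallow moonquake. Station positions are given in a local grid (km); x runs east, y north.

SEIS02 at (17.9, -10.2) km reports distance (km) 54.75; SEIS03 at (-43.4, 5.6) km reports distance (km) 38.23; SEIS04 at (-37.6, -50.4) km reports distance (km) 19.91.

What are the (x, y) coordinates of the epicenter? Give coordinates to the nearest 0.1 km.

-32.7 km east, -31.1 km north

Circle about each station: (x − 17.9)² + (y + 10.2)² = 54.75²; (x + 43.4)² + (y − 5.6)² = 38.23²; (x + 37.6)² + (y + 50.4)² = 19.91².
Subtracting the SEIS02 equation from the SEIS03 and SEIS04 equations removes the quadratic terms:
-122.6 x + 31.6 y = 3026.50
-111.0 x − 80.4 y = 6130.62
Solving the 2×2 system: x ≈ -32.7, y ≈ -31.1 km.
Check against SEIS02 (with the unrounded x, y): √((x − 17.9)²+(y + 10.2)²) = 54.75 ≈ 54.75 km. ✓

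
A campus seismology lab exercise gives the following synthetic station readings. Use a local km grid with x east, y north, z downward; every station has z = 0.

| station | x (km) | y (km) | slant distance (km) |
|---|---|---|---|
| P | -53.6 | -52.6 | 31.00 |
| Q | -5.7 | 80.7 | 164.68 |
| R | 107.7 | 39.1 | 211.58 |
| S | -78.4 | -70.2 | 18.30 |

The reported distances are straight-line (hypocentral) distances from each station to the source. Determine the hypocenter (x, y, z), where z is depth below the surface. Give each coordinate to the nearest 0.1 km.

x ≈ -73.8 km, y ≈ -68.2 km, depth ≈ 17.6 km

Each station gives a sphere (x−x_i)² + (y−y_i)² + z² = d_i² (stations at z=0).
Subtracting the P sphere from Q and R: z² cancels, leaving linear equations in x and y:
95.8 x + 266.6 y = -25253.24
322.6 x + 183.4 y = -36316.72
Solving: x ≈ -73.801, y ≈ -68.204 km (keep extra digits for the depth step; rounded: -73.8, -68.2).
Then from the P sphere: z² = 31.00² − (x + 53.6)² − (y + 52.6)² with x = -73.801, y = -68.204, so z ≈ 17.591 ≈ 17.6 km.
Check against S (with the unrounded solution): distance 18.29 ≈ 18.30 km. ✓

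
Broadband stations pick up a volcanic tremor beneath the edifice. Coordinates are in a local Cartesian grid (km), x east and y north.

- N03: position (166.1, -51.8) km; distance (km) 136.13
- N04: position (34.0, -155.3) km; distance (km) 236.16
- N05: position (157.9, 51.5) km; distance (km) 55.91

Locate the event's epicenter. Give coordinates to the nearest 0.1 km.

Circle about each station: (x − 166.1)² + (y + 51.8)² = 136.13²; (x − 34.0)² + (y + 155.3)² = 236.16²; (x − 157.9)² + (y − 51.5)² = 55.91².
Subtracting the N03 equation from the N04 and N05 equations removes the quadratic terms:
-264.2 x − 207.0 y = -42238.53
-16.4 x + 206.6 y = 12717.66
Solving the 2×2 system: x ≈ 105.1, y ≈ 69.9 km.
Check against N03 (with the unrounded x, y): √((x − 166.1)²+(y + 51.8)²) = 136.13 ≈ 136.13 km. ✓

105.1 km east, 69.9 km north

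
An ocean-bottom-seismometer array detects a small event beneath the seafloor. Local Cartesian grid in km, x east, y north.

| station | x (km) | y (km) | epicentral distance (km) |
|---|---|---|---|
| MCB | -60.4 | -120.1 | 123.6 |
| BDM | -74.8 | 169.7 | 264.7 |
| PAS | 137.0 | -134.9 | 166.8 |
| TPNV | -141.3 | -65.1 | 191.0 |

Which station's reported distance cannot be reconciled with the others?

PAS

Solve using three stations at a time. Using MCB, BDM, TPNV (subtract circle equations pairwise → linear system) gives (x, y) ≈ (49.7, -63.9).
Distances from that point to each station vs reported:
  MCB: calculated 123.6 vs reported 123.6 → residual 0.0 km
  BDM: calculated 264.7 vs reported 264.7 → residual 0.0 km
  PAS: calculated 112.5 vs reported 166.8 → residual 54.3 km
  TPNV: calculated 191.0 vs reported 191.0 → residual 0.0 km
MCB, BDM, TPNV are mutually consistent (residuals ≈ 0); PAS is off by 54.3 km.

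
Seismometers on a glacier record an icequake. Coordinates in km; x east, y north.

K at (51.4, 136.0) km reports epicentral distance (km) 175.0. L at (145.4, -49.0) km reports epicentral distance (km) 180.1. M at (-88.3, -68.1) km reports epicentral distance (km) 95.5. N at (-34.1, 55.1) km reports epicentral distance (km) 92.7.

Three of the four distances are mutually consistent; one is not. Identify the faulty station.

L

Solve using three stations at a time. Using K, M, N (subtract circle equations pairwise → linear system) gives (x, y) ≈ (-0.3, -31.2).
Distances from that point to each station vs reported:
  K: calculated 175.0 vs reported 175.0 → residual 0.0 km
  L: calculated 146.8 vs reported 180.1 → residual 33.3 km
  M: calculated 95.4 vs reported 95.5 → residual 0.1 km
  N: calculated 92.6 vs reported 92.7 → residual 0.1 km
K, M, N are mutually consistent (residuals ≈ 0); L is off by 33.3 km.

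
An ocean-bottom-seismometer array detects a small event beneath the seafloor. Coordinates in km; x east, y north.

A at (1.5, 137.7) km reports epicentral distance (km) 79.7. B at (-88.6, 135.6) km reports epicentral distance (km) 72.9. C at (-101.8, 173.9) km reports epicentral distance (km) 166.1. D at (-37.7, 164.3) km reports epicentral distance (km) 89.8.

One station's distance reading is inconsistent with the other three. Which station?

C

Solve using three stations at a time. Using A, B, D (subtract circle equations pairwise → linear system) gives (x, y) ≈ (-47.9, 74.9).
Distances from that point to each station vs reported:
  A: calculated 79.8 vs reported 79.7 → residual 0.1 km
  B: calculated 73.1 vs reported 72.9 → residual 0.2 km
  C: calculated 112.7 vs reported 166.1 → residual 53.4 km
  D: calculated 89.9 vs reported 89.8 → residual 0.1 km
A, B, D are mutually consistent (residuals ≈ 0); C is off by 53.4 km.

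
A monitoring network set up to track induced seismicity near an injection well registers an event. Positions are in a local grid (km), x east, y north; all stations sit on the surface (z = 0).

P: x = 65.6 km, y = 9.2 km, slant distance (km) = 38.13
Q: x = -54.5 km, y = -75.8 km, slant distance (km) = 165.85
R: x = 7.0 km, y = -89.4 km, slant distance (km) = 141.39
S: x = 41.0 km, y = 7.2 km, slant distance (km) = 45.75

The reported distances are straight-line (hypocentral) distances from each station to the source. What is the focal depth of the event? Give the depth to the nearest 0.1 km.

z ≈ 25.5 km

Each station gives a sphere (x−x_i)² + (y−y_i)² + z² = d_i² (stations at z=0).
Subtracting the P sphere from Q and R: z² cancels, leaving linear equations in x and y:
-240.2 x − 170.0 y = -21724.44
-117.2 x − 197.2 y = -14883.88
Solving: x ≈ 63.906, y ≈ 37.495 km (keep extra digits for the depth step; rounded: 63.9, 37.5).
Then from the P sphere: z² = 38.13² − (x − 65.6)² − (y − 9.2)² with x = 63.906, y = 37.495, so z ≈ 25.503 ≈ 25.5 km.
Check against S (with the unrounded solution): distance 45.75 ≈ 45.75 km. ✓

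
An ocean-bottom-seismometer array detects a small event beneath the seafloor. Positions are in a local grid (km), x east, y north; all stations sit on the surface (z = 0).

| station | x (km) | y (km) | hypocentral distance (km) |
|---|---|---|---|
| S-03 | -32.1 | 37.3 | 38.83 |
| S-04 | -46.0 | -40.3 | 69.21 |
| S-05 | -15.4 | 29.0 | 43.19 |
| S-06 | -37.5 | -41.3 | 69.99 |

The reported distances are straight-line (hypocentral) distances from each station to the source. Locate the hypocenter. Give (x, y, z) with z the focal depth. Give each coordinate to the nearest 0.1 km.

x ≈ -41.0 km, y ≈ 20.0 km, depth ≈ 33.6 km

Each station gives a sphere (x−x_i)² + (y−y_i)² + z² = d_i² (stations at z=0).
Subtracting the S-03 sphere from S-04 and S-05: z² cancels, leaving linear equations in x and y:
-27.8 x − 155.2 y = -1963.87
33.4 x − 16.6 y = -1701.15
Solving: x ≈ -40.994, y ≈ 19.997 km (keep extra digits for the depth step; rounded: -41.0, 20.0).
Then from the S-03 sphere: z² = 38.83² − (x + 32.1)² − (y − 37.3)² with x = -40.994, y = 19.997, so z ≈ 33.605 ≈ 33.6 km.
Check against S-06 (with the unrounded solution): distance 69.99 ≈ 69.99 km. ✓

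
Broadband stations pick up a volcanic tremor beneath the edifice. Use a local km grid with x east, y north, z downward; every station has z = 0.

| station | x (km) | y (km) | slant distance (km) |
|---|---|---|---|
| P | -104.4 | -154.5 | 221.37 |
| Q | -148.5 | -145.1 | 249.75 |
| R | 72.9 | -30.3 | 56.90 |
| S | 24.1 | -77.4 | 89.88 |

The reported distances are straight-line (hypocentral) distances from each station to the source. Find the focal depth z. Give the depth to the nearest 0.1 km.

depth ≈ 49.8 km

Each station gives a sphere (x−x_i)² + (y−y_i)² + z² = d_i² (stations at z=0).
Subtracting the P sphere from Q and R: z² cancels, leaving linear equations in x and y:
-88.2 x + 18.8 y = -5033.74
354.6 x + 248.4 y = 17229.96
Solving: x ≈ 55.093, y ≈ -9.284 km (keep extra digits for the depth step; rounded: 55.1, -9.3).
Then from the P sphere: z² = 221.37² − (x + 104.4)² − (y + 154.5)² with x = 55.093, y = -9.284, so z ≈ 49.789 ≈ 49.8 km.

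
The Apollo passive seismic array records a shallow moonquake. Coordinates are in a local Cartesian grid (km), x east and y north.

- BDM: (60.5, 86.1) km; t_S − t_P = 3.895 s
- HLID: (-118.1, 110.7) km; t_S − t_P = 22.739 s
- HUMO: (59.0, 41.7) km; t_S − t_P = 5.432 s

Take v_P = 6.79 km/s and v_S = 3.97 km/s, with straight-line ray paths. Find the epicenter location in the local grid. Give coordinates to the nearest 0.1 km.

Distance from S−P lag: d = Δt · v_P v_S / (v_P − v_S) = Δt · (6.79·3.97)/(6.79−3.97) ≈ 9.5590·Δt.
So d_BDM = 37.23, d_HLID = 217.36, d_HUMO = 51.92 km.
Circle about each station: (x − 60.5)² + (y − 86.1)² = 37.23²; (x + 118.1)² + (y − 110.7)² = 217.36²; (x − 59.0)² + (y − 41.7)² = 51.92².
Subtracting the BDM equation from the HLID and HUMO equations removes the quadratic terms:
-357.2 x + 49.2 y = -30730.66
-3.0 x − 88.8 y = -7163.18
Solving the 2×2 system: x ≈ 96.7, y ≈ 77.4 km.

(96.7, 77.4)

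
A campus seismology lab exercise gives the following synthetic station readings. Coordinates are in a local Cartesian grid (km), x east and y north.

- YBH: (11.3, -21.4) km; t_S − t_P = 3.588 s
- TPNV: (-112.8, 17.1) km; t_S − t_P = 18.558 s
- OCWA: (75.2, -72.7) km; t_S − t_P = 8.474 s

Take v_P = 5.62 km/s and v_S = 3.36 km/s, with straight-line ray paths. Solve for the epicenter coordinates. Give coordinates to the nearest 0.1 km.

x ≈ 39.6 km, y ≈ -11.5 km

Distance from S−P lag: d = Δt · v_P v_S / (v_P − v_S) = Δt · (5.62·3.36)/(5.62−3.36) ≈ 8.3554·Δt.
So d_YBH = 29.98, d_TPNV = 155.06, d_OCWA = 70.80 km.
Circle about each station: (x − 11.3)² + (y + 21.4)² = 29.98²; (x + 112.8)² + (y − 17.1)² = 155.06²; (x − 75.2)² + (y + 72.7)² = 70.80².
Subtracting the YBH equation from the TPNV and OCWA equations removes the quadratic terms:
-248.2 x + 77.0 y = -10714.20
127.8 x − 102.6 y = 6240.84
Solving the 2×2 system: x ≈ 39.6, y ≈ -11.5 km.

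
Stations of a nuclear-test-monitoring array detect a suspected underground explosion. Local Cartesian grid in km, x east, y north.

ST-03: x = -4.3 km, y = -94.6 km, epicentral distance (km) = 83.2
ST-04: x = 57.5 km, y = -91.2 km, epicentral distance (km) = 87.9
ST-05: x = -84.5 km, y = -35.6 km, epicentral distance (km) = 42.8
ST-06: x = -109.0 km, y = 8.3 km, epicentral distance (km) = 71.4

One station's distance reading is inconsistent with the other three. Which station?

ST-04

Solve using three stations at a time. Using ST-03, ST-05, ST-06 (subtract circle equations pairwise → linear system) gives (x, y) ≈ (-44.0, -21.4).
Distances from that point to each station vs reported:
  ST-03: calculated 83.3 vs reported 83.2 → residual 0.1 km
  ST-04: calculated 123.2 vs reported 87.9 → residual 35.3 km
  ST-05: calculated 42.9 vs reported 42.8 → residual 0.1 km
  ST-06: calculated 71.5 vs reported 71.4 → residual 0.1 km
ST-03, ST-05, ST-06 are mutually consistent (residuals ≈ 0); ST-04 is off by 35.3 km.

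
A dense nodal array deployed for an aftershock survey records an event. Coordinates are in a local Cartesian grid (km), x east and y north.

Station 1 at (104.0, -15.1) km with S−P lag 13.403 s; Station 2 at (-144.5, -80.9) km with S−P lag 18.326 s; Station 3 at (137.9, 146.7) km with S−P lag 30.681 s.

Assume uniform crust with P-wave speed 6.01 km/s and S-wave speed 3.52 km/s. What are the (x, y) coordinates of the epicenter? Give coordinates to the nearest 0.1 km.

x ≈ 11.2 km, y ≈ -81.1 km

Distance from S−P lag: d = Δt · v_P v_S / (v_P − v_S) = Δt · (6.01·3.52)/(6.01−3.52) ≈ 8.4961·Δt.
So d_Station 1 = 113.87, d_Station 2 = 155.70, d_Station 3 = 260.67 km.
Circle about each station: (x − 104.0)² + (y + 15.1)² = 113.87²; (x + 144.5)² + (y + 80.9)² = 155.70²; (x − 137.9)² + (y − 146.7)² = 260.67².
Subtracting pairs of circle equations eliminates x²+y² and gives linear equations (the radical axes):
-497.0 x − 131.6 y = 5104.94
67.8 x + 323.6 y = -25489.18
Solving the 2×2 system: x ≈ 11.2, y ≈ -81.1 km.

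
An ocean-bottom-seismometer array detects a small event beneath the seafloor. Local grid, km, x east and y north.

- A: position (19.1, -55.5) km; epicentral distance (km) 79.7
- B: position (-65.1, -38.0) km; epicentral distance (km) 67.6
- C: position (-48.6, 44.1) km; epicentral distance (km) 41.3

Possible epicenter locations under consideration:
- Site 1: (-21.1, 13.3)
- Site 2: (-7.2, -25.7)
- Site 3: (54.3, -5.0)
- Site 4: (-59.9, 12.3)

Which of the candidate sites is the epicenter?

Site 1

For each candidate, compare |candidate − station| to the reported distance:
Site 1: residuals A 0.0, B 0.0, C 0.0 → max 0.0 km
Site 2: residuals A 40.0, B 8.4, C 39.9 → max 40.0 km
Site 3: residuals A 18.1, B 56.3, C 72.7 → max 72.7 km
Site 4: residuals A 24.4, B 17.0, C 7.6 → max 24.4 km
Only Site 1 has all residuals ≈ 0.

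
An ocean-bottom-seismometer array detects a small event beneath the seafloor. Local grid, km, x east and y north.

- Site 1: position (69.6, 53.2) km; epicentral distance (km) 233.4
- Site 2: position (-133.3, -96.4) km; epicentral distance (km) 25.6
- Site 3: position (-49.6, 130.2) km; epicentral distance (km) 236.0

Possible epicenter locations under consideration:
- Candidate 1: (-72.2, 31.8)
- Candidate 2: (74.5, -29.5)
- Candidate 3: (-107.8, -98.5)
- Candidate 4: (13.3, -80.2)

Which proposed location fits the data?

For each candidate, compare |candidate − station| to the reported distance:
Candidate 1: residuals Site 1 90.0, Site 2 116.4, Site 3 135.0 → max 135.0 km
Candidate 2: residuals Site 1 150.6, Site 2 192.7, Site 3 33.8 → max 192.7 km
Candidate 3: residuals Site 1 0.0, Site 2 0.0, Site 3 0.0 → max 0.0 km
Candidate 4: residuals Site 1 88.6, Site 2 121.9, Site 3 16.4 → max 121.9 km
Only Candidate 3 has all residuals ≈ 0.

Candidate 3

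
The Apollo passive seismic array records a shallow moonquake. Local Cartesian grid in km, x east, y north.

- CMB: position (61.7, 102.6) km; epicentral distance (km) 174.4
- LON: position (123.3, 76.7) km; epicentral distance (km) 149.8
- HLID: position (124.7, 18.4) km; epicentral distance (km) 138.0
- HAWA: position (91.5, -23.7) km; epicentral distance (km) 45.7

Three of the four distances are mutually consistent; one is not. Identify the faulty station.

HLID

Solve using three stations at a time. Using CMB, LON, HAWA (subtract circle equations pairwise → linear system) gives (x, y) ≈ (90.3, -69.4).
Distances from that point to each station vs reported:
  CMB: calculated 174.4 vs reported 174.4 → residual 0.0 km
  LON: calculated 149.8 vs reported 149.8 → residual 0.0 km
  HLID: calculated 94.3 vs reported 138.0 → residual 43.7 km
  HAWA: calculated 45.8 vs reported 45.7 → residual 0.1 km
CMB, LON, HAWA are mutually consistent (residuals ≈ 0); HLID is off by 43.7 km.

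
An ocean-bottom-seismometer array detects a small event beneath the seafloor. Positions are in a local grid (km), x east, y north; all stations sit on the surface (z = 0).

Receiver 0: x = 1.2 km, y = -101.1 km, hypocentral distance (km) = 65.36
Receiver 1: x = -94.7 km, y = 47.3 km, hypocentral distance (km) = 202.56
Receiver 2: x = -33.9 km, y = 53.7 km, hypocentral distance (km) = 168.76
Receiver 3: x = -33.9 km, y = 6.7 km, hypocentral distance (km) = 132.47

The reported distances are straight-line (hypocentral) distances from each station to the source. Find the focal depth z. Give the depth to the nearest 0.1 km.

Each station gives a sphere (x−x_i)² + (y−y_i)² + z² = d_i² (stations at z=0).
Subtracting the Receiver 0 sphere from Receiver 1 and Receiver 2: z² cancels, leaving linear equations in x and y:
-191.8 x + 296.8 y = -35775.89
-70.2 x + 309.6 y = -30397.76
Solving: x ≈ 53.291, y ≈ -86.100 km (keep extra digits for the depth step; rounded: 53.3, -86.1).
Then from the Receiver 0 sphere: z² = 65.36² − (x − 1.2)² − (y + 101.1)² with x = 53.291, y = -86.100, so z ≈ 36.517 ≈ 36.5 km.

depth ≈ 36.5 km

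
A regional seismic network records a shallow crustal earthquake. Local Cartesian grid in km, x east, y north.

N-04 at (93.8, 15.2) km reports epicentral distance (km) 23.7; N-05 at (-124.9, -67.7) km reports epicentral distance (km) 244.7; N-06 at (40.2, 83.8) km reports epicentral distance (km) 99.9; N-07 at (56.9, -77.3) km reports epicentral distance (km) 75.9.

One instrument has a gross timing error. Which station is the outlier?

Solve using three stations at a time. Using N-04, N-06, N-07 (subtract circle equations pairwise → linear system) gives (x, y) ≈ (83.5, -6.2).
Distances from that point to each station vs reported:
  N-04: calculated 23.7 vs reported 23.7 → residual 0.0 km
  N-05: calculated 217.3 vs reported 244.7 → residual 27.4 km
  N-06: calculated 99.9 vs reported 99.9 → residual 0.0 km
  N-07: calculated 75.9 vs reported 75.9 → residual 0.0 km
N-04, N-06, N-07 are mutually consistent (residuals ≈ 0); N-05 is off by 27.4 km.

N-05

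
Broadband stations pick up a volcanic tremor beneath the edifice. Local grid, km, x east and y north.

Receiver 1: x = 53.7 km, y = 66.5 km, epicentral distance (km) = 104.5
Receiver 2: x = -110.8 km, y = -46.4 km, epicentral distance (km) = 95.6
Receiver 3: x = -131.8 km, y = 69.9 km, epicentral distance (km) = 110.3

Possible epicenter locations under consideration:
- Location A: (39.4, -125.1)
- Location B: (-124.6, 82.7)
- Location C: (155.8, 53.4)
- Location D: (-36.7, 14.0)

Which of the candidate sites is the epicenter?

Location D

For each candidate, compare |candidate − station| to the reported distance:
Location A: residuals Receiver 1 87.6, Receiver 2 74.0, Receiver 3 149.2 → max 149.2 km
Location B: residuals Receiver 1 74.5, Receiver 2 34.2, Receiver 3 95.6 → max 95.6 km
Location C: residuals Receiver 1 1.6, Receiver 2 189.1, Receiver 3 177.8 → max 189.1 km
Location D: residuals Receiver 1 0.0, Receiver 2 0.0, Receiver 3 0.0 → max 0.0 km
Only Location D has all residuals ≈ 0.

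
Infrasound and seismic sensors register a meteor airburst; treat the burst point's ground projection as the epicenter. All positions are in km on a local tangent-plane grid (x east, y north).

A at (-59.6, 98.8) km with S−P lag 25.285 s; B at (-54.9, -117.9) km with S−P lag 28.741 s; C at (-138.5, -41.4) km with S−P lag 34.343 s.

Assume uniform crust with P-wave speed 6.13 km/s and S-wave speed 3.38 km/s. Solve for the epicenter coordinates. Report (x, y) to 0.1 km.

x ≈ 113.2 km, y ≈ 18.6 km

Distance from S−P lag: d = Δt · v_P v_S / (v_P − v_S) = Δt · (6.13·3.38)/(6.13−3.38) ≈ 7.5343·Δt.
So d_A = 190.51, d_B = 216.54, d_C = 258.75 km.
Circle about each station: (x + 59.6)² + (y − 98.8)² = 190.51²; (x + 54.9)² + (y + 117.9)² = 216.54²; (x + 138.5)² + (y + 41.4)² = 258.75².
Subtracting pairs of circle equations eliminates x²+y² and gives linear equations (the radical axes):
9.4 x − 433.4 y = -6994.69
-157.8 x − 280.4 y = -23074.89
Solving the 2×2 system: x ≈ 113.2, y ≈ 18.6 km.
Check against A (with the unrounded x, y): √((x + 59.6)²+(y − 98.8)²) = 190.50 ≈ 190.51 km. ✓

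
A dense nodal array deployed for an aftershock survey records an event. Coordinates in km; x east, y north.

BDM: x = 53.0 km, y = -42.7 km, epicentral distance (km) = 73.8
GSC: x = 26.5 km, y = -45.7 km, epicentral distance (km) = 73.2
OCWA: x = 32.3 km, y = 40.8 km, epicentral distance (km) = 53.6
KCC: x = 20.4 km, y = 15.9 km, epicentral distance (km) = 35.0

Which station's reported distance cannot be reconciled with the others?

BDM

Solve using three stations at a time. Using GSC, OCWA, KCC (subtract circle equations pairwise → linear system) gives (x, y) ≈ (-14.7, 14.9).
Distances from that point to each station vs reported:
  BDM: calculated 88.9 vs reported 73.8 → residual 15.1 km
  GSC: calculated 73.3 vs reported 73.2 → residual 0.1 km
  OCWA: calculated 53.7 vs reported 53.6 → residual 0.1 km
  KCC: calculated 35.1 vs reported 35.0 → residual 0.1 km
GSC, OCWA, KCC are mutually consistent (residuals ≈ 0); BDM is off by 15.1 km.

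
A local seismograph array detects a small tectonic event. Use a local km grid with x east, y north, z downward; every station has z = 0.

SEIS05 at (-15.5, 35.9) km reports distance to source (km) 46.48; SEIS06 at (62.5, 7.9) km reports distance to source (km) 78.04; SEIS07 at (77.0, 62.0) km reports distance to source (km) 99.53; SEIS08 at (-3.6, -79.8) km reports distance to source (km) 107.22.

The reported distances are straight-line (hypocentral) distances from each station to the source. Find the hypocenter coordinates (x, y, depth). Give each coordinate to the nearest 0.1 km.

Each station gives a sphere (x−x_i)² + (y−y_i)² + z² = d_i² (stations at z=0).
Subtracting the SEIS05 sphere from SEIS06 and SEIS07: z² cancels, leaving linear equations in x and y:
156.0 x − 56.0 y = -1490.25
185.0 x + 52.2 y = 498.11
Solving: x ≈ -2.697, y ≈ 19.099 km (keep extra digits for the depth step; rounded: -2.7, 19.1).
Then from the SEIS05 sphere: z² = 46.48² − (x + 15.5)² − (y − 35.9)² with x = -2.697, y = 19.099, so z ≈ 41.403 ≈ 41.4 km.
Check against SEIS08 (with the unrounded solution): distance 107.22 ≈ 107.22 km. ✓

x ≈ -2.7 km, y ≈ 19.1 km, depth ≈ 41.4 km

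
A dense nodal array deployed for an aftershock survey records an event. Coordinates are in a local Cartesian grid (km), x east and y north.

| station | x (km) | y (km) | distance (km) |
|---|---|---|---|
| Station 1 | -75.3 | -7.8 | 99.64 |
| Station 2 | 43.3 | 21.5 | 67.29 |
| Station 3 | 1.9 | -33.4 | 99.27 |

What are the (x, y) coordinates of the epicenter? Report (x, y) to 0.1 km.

Circle about each station: (x + 75.3)² + (y + 7.8)² = 99.64²; (x − 43.3)² + (y − 21.5)² = 67.29²; (x − 1.9)² + (y + 33.4)² = 99.27².
Subtracting the Station 1 equation from the Station 2 and Station 3 equations removes the quadratic terms:
237.2 x + 58.6 y = 2006.40
154.4 x − 51.2 y = -4538.16
Solving the 2×2 system: x ≈ -7.7, y ≈ 65.4 km.

(-7.7, 65.4)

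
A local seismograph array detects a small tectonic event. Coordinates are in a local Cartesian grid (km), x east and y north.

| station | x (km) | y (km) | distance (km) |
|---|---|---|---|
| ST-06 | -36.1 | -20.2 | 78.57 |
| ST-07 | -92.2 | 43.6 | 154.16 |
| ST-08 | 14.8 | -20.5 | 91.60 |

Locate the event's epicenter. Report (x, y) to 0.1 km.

Circle about each station: (x + 36.1)² + (y + 20.2)² = 78.57²; (x + 92.2)² + (y − 43.6)² = 154.16²; (x − 14.8)² + (y + 20.5)² = 91.60².
Subtracting the ST-06 equation from the ST-07 and ST-08 equations removes the quadratic terms:
-112.2 x + 127.6 y = -8901.51
101.8 x − 0.6 y = -3289.28
Solving the 2×2 system: x ≈ -32.9, y ≈ -98.7 km.

x ≈ -32.9 km, y ≈ -98.7 km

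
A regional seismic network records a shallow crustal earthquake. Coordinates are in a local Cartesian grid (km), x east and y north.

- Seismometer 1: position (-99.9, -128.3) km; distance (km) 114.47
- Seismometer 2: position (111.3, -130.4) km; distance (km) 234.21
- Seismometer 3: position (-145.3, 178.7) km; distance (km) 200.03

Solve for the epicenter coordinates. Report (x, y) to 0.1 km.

-92.0 km east, -14.1 km north

Circle about each station: (x + 99.9)² + (y + 128.3)² = 114.47²; (x − 111.3)² + (y + 130.4)² = 234.21²; (x + 145.3)² + (y − 178.7)² = 200.03².
Subtracting the Seismometer 1 equation from the Seismometer 2 and Seismometer 3 equations removes the quadratic terms:
422.4 x − 4.2 y = -38799.99
-90.8 x + 614.0 y = -303.74
Solving the 2×2 system: x ≈ -92.0, y ≈ -14.1 km.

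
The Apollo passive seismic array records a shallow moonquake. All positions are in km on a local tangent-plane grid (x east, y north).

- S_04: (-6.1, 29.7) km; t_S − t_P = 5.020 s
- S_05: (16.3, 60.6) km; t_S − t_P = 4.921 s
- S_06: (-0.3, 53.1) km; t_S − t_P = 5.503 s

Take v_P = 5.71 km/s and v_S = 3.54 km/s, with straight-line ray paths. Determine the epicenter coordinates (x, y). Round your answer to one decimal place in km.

Distance from S−P lag: d = Δt · v_P v_S / (v_P − v_S) = Δt · (5.71·3.54)/(5.71−3.54) ≈ 9.3149·Δt.
So d_S_04 = 46.76, d_S_05 = 45.84, d_S_06 = 51.26 km.
Circle about each station: (x + 6.1)² + (y − 29.7)² = 46.76²; (x − 16.3)² + (y − 60.6)² = 45.84²; (x + 0.3)² + (y − 53.1)² = 51.26².
Subtracting pairs of circle equations eliminates x²+y² and gives linear equations (the radical axes):
44.8 x + 61.8 y = 3103.94
11.6 x + 46.8 y = 1459.31
Solving the 2×2 system: x ≈ 39.9, y ≈ 21.3 km.

(39.9, 21.3)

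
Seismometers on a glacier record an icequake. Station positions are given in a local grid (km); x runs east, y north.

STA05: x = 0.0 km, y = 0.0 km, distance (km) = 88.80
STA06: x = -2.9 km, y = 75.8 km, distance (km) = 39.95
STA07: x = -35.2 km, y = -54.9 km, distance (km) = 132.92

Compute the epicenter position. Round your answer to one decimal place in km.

(-42.8, 77.8)

Circle about each station: x² + y² = 88.80²; (x + 2.9)² + (y − 75.8)² = 39.95²; (x + 35.2)² + (y + 54.9)² = 132.92².
Subtracting the STA05 equation from the STA06 and STA07 equations removes the quadratic terms:
-5.8 x + 151.6 y = 12043.49
-70.4 x − 109.8 y = -5529.24
Solving the 2×2 system: x ≈ -42.8, y ≈ 77.8 km.
Check against STA05 (with the unrounded x, y): √(x²+y²) = 88.80 ≈ 88.80 km. ✓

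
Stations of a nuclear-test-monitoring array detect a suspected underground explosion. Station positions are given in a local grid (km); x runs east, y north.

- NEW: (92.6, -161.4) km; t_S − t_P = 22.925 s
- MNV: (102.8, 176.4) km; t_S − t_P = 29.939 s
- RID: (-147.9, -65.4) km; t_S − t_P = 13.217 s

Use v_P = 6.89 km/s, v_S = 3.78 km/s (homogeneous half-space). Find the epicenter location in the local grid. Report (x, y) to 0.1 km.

Distance from S−P lag: d = Δt · v_P v_S / (v_P − v_S) = Δt · (6.89·3.78)/(6.89−3.78) ≈ 8.3743·Δt.
So d_NEW = 191.98, d_MNV = 250.72, d_RID = 110.68 km.
Circle about each station: (x − 92.6)² + (y + 161.4)² = 191.98²; (x − 102.8)² + (y − 176.4)² = 250.72²; (x + 147.9)² + (y + 65.4)² = 110.68².
Subtracting the NEW equation from the MNV and RID equations removes the quadratic terms:
20.4 x + 675.6 y = -18944.12
-481.0 x + 192.0 y = 16133.11
Solving the 2×2 system: x ≈ -44.2, y ≈ -26.7 km.
Check against NEW (with the unrounded x, y): √((x − 92.6)²+(y + 161.4)²) = 191.98 ≈ 191.98 km. ✓

-44.2 km east, -26.7 km north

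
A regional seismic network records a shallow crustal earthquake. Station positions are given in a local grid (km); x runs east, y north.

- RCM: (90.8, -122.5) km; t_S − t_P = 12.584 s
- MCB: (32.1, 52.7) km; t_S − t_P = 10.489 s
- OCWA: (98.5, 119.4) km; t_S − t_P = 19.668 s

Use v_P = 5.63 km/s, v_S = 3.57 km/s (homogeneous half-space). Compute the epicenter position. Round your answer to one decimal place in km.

x ≈ -3.1 km, y ≈ -43.4 km

Distance from S−P lag: d = Δt · v_P v_S / (v_P − v_S) = Δt · (5.63·3.57)/(5.63−3.57) ≈ 9.7568·Δt.
So d_RCM = 122.78, d_MCB = 102.34, d_OCWA = 191.90 km.
Circle about each station: (x − 90.8)² + (y + 122.5)² = 122.78²; (x − 32.1)² + (y − 52.7)² = 102.34²; (x − 98.5)² + (y − 119.4)² = 191.90².
Subtracting the RCM equation from the MCB and OCWA equations removes the quadratic terms:
-117.4 x + 350.4 y = -14841.74
15.4 x + 483.8 y = -21042.96
Solving the 2×2 system: x ≈ -3.1, y ≈ -43.4 km.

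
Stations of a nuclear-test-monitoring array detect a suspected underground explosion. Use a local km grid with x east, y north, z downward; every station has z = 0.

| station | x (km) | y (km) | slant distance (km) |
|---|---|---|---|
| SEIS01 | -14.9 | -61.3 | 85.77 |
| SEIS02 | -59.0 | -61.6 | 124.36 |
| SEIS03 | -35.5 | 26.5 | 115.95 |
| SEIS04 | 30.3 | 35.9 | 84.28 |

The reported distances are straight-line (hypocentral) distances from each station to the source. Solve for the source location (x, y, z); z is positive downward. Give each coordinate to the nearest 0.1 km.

(54.8, -33.3, 41.4)

Each station gives a sphere (x−x_i)² + (y−y_i)² + z² = d_i² (stations at z=0).
Subtracting the SEIS01 sphere from SEIS02 and SEIS03: z² cancels, leaving linear equations in x and y:
-88.2 x − 0.6 y = -4813.06
-41.2 x + 175.6 y = -8105.11
Solving: x ≈ 54.796, y ≈ -33.300 km (keep extra digits for the depth step; rounded: 54.8, -33.3).
Then from the SEIS01 sphere: z² = 85.77² − (x + 14.9)² − (y + 61.3)² with x = 54.796, y = -33.300, so z ≈ 41.412 ≈ 41.4 km.
Check against SEIS04 (with the unrounded solution): distance 84.28 ≈ 84.28 km. ✓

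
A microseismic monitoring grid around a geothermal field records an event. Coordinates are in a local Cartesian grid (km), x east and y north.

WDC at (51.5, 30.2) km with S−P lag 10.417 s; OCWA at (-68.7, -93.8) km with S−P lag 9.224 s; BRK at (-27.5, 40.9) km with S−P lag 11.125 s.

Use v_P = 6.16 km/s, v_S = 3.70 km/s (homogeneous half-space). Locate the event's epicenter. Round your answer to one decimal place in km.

Distance from S−P lag: d = Δt · v_P v_S / (v_P − v_S) = Δt · (6.16·3.70)/(6.16−3.70) ≈ 9.2650·Δt.
So d_WDC = 96.51, d_OCWA = 85.46, d_BRK = 103.07 km.
Circle about each station: (x − 51.5)² + (y − 30.2)² = 96.51²; (x + 68.7)² + (y + 93.8)² = 85.46²; (x + 27.5)² + (y − 40.9)² = 103.07².
Subtracting the WDC equation from the OCWA and BRK equations removes the quadratic terms:
-240.4 x − 248.0 y = 11964.61
-158.0 x + 21.4 y = -2444.47
Solving the 2×2 system: x ≈ 7.9, y ≈ -55.9 km.

x ≈ 7.9 km, y ≈ -55.9 km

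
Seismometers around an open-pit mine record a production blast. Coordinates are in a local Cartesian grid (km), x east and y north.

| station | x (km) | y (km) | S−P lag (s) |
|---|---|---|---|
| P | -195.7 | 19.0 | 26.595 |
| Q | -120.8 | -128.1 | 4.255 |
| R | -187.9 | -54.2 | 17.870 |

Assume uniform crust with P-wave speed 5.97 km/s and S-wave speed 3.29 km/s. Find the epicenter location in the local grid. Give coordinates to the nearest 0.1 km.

x ≈ -98.6 km, y ≈ -150.0 km

Distance from S−P lag: d = Δt · v_P v_S / (v_P − v_S) = Δt · (5.97·3.29)/(5.97−3.29) ≈ 7.3288·Δt.
So d_P = 194.91, d_Q = 31.18, d_R = 130.97 km.
Circle about each station: (x + 195.7)² + (y − 19.0)² = 194.91²; (x + 120.8)² + (y + 128.1)² = 31.18²; (x + 187.9)² + (y + 54.2)² = 130.97².
Subtracting pairs of circle equations eliminates x²+y² and gives linear equations (the radical axes):
149.8 x − 294.2 y = 29360.48
15.6 x − 146.4 y = 20421.33
Solving the 2×2 system: x ≈ -98.6, y ≈ -150.0 km.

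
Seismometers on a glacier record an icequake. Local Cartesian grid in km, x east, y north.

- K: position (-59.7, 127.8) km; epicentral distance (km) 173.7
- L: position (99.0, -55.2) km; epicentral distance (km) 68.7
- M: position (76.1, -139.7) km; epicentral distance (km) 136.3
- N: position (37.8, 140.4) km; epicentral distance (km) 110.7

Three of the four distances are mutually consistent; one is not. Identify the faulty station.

Solve using three stations at a time. Using K, L, M (subtract circle equations pairwise → linear system) gives (x, y) ≈ (51.4, -5.7).
Distances from that point to each station vs reported:
  K: calculated 173.7 vs reported 173.7 → residual 0.0 km
  L: calculated 68.7 vs reported 68.7 → residual 0.0 km
  M: calculated 136.3 vs reported 136.3 → residual 0.0 km
  N: calculated 146.7 vs reported 110.7 → residual 36.0 km
K, L, M are mutually consistent (residuals ≈ 0); N is off by 36.0 km.

N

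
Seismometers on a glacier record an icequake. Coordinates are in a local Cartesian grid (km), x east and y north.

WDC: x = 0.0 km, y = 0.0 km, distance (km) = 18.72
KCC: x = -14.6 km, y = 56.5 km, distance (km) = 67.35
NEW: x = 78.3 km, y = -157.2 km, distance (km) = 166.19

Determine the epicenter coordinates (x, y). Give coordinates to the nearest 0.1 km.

(18.6, -2.1)

Circle about each station: x² + y² = 18.72²; (x + 14.6)² + (y − 56.5)² = 67.35²; (x − 78.3)² + (y + 157.2)² = 166.19².
Subtracting the WDC equation from the KCC and NEW equations removes the quadratic terms:
-29.2 x + 113.0 y = -780.17
156.6 x − 314.4 y = 3574.05
Solving the 2×2 system: x ≈ 18.6, y ≈ -2.1 km.
Check against WDC (with the unrounded x, y): √(x²+y²) = 18.74 ≈ 18.72 km. ✓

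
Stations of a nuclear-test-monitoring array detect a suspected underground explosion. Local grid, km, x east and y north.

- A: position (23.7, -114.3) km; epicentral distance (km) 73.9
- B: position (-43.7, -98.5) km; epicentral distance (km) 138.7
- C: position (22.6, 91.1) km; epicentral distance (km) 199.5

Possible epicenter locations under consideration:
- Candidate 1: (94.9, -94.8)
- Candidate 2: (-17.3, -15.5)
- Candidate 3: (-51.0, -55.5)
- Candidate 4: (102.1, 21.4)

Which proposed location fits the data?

Candidate 1

For each candidate, compare |candidate − station| to the reported distance:
Candidate 1: residuals A 0.1, B 0.1, C 0.0 → max 0.1 km
Candidate 2: residuals A 33.1, B 51.6, C 85.7 → max 85.7 km
Candidate 3: residuals A 21.2, B 95.1, C 35.5 → max 95.1 km
Candidate 4: residuals A 82.8, B 50.1, C 93.8 → max 93.8 km
Only Candidate 1 has all residuals ≈ 0.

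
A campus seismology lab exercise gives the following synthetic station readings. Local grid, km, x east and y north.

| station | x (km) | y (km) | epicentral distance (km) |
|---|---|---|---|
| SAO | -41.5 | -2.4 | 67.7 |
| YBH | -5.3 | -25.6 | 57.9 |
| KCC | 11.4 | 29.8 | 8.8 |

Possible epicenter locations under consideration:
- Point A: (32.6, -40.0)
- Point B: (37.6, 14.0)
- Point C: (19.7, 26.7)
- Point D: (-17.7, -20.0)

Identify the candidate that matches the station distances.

For each candidate, compare |candidate − station| to the reported distance:
Point A: residuals SAO 15.4, YBH 17.4, KCC 64.1 → max 64.1 km
Point B: residuals SAO 13.1, YBH 0.5, KCC 21.8 → max 21.8 km
Point C: residuals SAO 0.1, YBH 0.1, KCC 0.1 → max 0.1 km
Point D: residuals SAO 38.1, YBH 44.3, KCC 48.9 → max 48.9 km
Only Point C has all residuals ≈ 0.

Point C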